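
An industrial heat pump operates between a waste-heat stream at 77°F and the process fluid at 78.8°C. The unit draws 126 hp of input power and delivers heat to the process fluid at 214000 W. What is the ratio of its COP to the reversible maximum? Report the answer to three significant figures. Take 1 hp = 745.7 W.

0.348

Converting, Q̇_H = 214000 W = 287.0 hp, so COP_actual = Q̇_H/Ẇ = 287.0/126.0 = 2.278.
In absolute terms T_C = 298.15 K and T_H = 351.95 K, so ΔT = 53.80 K.
COP_Carnot = T_H/ΔT = 351.95/53.80 = 6.542.
η_II = COP_actual/COP_Carnot = 2.278/6.542 = 0.3482.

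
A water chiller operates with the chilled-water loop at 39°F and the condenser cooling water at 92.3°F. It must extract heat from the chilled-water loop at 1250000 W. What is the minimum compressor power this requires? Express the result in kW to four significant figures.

In absolute terms T_C = 277.04 K and T_H = 306.65 K, so ΔT = 29.61 K.
COP_Carnot = T_C/ΔT = 277.04/29.61 = 9.356.
Ẇ_min = Q̇/COP_Carnot = 1250000/9.356 = 133600 W = 133.6 kW.

133.6 kW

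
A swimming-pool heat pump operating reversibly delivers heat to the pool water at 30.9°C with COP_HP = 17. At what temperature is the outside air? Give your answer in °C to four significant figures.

13.01 °C

COP_HP = T_H/(T_H − T_C) gives T_H − T_C = T_H/COP.
With T_H = 304.05 K, T_C = 304.05 × (1 − 1/17) = 286.16 K.
Converting, 286.16 K = 13.01°C.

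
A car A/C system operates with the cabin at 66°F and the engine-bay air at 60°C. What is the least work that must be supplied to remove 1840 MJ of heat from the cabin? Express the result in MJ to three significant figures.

259 MJ

In absolute terms T_C = 292.04 K and T_H = 333.15 K, so ΔT = 41.11 K.
The reversible limit is COP_R = T_C/ΔT = 7.104, so W_min = Q_C/COP = Q_C·ΔT/T_C.
W_min = 1840 × 41.11/292.04 = 259.0 MJ.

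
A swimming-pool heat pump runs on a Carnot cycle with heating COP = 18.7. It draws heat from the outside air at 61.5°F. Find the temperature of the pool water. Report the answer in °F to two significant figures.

91 °F

COP_HP = T_H/(T_H − T_C) rearranges to T_H = COP·T_C/(COP − 1).
With T_C = 289.54 K, T_H = 18.7 × 289.54/17.70 = 305.90 K.
Converting, 305.90 K = 90.94°F.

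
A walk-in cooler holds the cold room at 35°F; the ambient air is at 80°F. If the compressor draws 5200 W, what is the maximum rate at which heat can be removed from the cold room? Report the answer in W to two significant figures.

57000 W

In absolute terms T_C = 274.82 K and T_H = 299.82 K, so ΔT = 25.00 K.
COP_Carnot = T_C/ΔT = 274.82/25.00 = 10.99.
Q̇_max = COP_Carnot × Ẇ = 10.99 × 5200 W = 57160 W.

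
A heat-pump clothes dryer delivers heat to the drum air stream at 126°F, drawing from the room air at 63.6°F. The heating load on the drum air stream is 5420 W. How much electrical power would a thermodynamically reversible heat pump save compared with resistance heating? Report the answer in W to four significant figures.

In absolute terms T_C = 290.71 K and T_H = 325.37 K, so ΔT = 34.67 K.
COP_Carnot = T_H/ΔT = 325.37/34.67 = 9.386.
Resistance heating needs Ẇ_res = Q̇_H = 5420 W; the reversible heat pump needs only Ẇ_hp = Q̇_H/COP = 577.5 W.
Saving = 5420 − 577.5 = 4843 W.

4843 W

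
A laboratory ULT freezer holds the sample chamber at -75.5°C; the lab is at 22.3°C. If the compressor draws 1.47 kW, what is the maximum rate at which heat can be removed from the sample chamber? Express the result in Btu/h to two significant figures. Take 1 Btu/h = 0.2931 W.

10000 Btu/h

In absolute terms T_C = 197.65 K and T_H = 295.45 K, so ΔT = 97.80 K.
COP_Carnot = T_C/ΔT = 197.65/97.80 = 2.021.
Q̇_max = COP_Carnot × Ẇ = 2.021 × 1.470 kW = 2.971 kW = 10140 Btu/h.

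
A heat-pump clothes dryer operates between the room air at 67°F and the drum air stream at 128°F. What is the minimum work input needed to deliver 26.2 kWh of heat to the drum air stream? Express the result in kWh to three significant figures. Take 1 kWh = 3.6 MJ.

In absolute terms T_C = 292.59 K and T_H = 326.48 K, so ΔT = 33.89 K.
The reversible limit is COP_HP = T_H/ΔT = 9.634, so W_min = Q_H/COP = Q_H·ΔT/T_H.
W_min = 26.20 × 33.89/326.48 = 2.720 kWh.

2.72 kWh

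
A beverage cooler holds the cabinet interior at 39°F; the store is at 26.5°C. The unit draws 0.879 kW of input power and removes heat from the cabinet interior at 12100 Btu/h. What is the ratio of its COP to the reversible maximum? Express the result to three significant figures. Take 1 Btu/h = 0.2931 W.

Converting, Q̇_C = 12100 Btu/h = 3.547 kW, so COP_actual = Q̇_C/Ẇ = 3.547/0.8790 = 4.035.
In absolute terms T_C = 277.04 K and T_H = 299.65 K, so ΔT = 22.61 K.
COP_Carnot = T_C/ΔT = 277.04/22.61 = 12.25.
η_II = COP_actual/COP_Carnot = 4.035/12.25 = 0.3293.

0.329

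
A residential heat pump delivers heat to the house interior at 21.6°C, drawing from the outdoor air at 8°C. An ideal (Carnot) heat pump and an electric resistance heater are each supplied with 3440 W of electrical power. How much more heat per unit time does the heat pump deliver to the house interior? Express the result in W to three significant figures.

71100 W

In absolute terms T_C = 281.15 K and T_H = 294.75 K, so ΔT = 13.60 K.
COP_Carnot = T_H/ΔT = 294.75/13.60 = 21.67.
The heat pump delivers Q̇_H = COP × Ẇ = 74550 W; the resistance heater delivers Ẇ = 3440 W.
Extra = (COP − 1)·Ẇ = 71110 W.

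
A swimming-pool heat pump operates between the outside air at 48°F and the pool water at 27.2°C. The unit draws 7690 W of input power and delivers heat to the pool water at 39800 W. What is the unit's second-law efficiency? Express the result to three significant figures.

COP_actual = Q̇_H/Ẇ = 39800/7690 = 5.176.
In absolute terms T_C = 282.04 K and T_H = 300.35 K, so ΔT = 18.31 K.
COP_Carnot = T_H/ΔT = 300.35/18.31 = 16.40.
η_II = COP_actual/COP_Carnot = 5.176/16.40 = 0.3155.

0.316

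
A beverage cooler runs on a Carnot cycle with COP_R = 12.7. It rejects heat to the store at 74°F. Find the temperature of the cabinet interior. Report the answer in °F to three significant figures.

For a Carnot refrigerator COP_R = T_C/(T_H − T_C), so T_C = COP·T_H/(1 + COP).
With T_H = 296.48 K, T_C = 12.7 × 296.48/13.70 = 274.84 K.
Converting, 274.84 K = 35.05°F.

35.0 °F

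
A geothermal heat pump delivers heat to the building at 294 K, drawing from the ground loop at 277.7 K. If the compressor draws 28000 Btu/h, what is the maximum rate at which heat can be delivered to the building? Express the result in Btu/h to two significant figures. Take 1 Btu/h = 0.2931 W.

The reservoir spacing is ΔT = 294 − 277.7 = 16.30 K.
COP_Carnot = T_H/ΔT = 294.00/16.30 = 18.04.
Q̇_max = COP_Carnot × Ẇ = 18.04 × 28000 Btu/h = 505000 Btu/h.

510000 Btu/h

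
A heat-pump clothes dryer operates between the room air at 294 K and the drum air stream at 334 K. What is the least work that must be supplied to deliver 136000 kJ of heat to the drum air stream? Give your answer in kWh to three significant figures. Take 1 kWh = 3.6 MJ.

4.52 kWh

The reservoir spacing is ΔT = 334 − 294 = 40.00 K.
The reversible limit is COP_HP = T_H/ΔT = 8.350, so W_min = Q_H/COP = Q_H·ΔT/T_H.
W_min = 136000 × 40.00/334.00 = 16290 kJ = 4.524 kWh.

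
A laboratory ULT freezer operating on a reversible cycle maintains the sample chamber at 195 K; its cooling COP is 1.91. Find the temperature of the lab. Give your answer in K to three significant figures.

297 K

COP_R = T_C/(T_H − T_C) gives T_H − T_C = T_C/COP.
With T_C = 195.00 K, T_H = 195.00 × (1 + 1/1.91) = 297.09 K.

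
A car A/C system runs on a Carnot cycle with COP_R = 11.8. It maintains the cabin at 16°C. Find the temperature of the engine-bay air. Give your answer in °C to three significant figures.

COP_R = T_C/(T_H − T_C) gives T_H − T_C = T_C/COP.
With T_C = 289.15 K, T_H = 289.15 × (1 + 1/11.8) = 313.65 K.
Converting, 313.65 K = 40.50°C.

40.5 °C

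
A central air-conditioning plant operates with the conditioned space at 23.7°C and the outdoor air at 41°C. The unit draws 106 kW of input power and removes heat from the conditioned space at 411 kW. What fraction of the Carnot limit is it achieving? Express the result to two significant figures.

0.23

COP_actual = Q̇_C/Ẇ = 411.0/106.0 = 3.877.
In absolute terms T_C = 296.85 K and T_H = 314.15 K, so ΔT = 17.30 K.
COP_Carnot = T_C/ΔT = 296.85/17.30 = 17.16.
η_II = COP_actual/COP_Carnot = 3.877/17.16 = 0.2260.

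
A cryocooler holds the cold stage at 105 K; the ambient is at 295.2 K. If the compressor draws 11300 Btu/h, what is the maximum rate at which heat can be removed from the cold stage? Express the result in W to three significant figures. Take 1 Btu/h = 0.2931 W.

The reservoir spacing is ΔT = 295.2 − 105 = 190.2 K.
COP_Carnot = T_C/ΔT = 105.00/190.2 = 0.5521.
Q̇_max = COP_Carnot × Ẇ = 0.5521 × 11300 Btu/h = 6238 Btu/h = 1828 W.

1830 W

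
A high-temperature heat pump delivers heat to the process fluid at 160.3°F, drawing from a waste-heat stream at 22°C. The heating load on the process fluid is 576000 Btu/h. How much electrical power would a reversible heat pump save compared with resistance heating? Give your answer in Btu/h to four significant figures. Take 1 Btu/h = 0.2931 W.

493600 Btu/h

In absolute terms T_C = 295.15 K and T_H = 344.43 K, so ΔT = 49.28 K.
COP_Carnot = T_H/ΔT = 344.43/49.28 = 6.990.
Resistance heating needs Ẇ_res = Q̇_H = 576000 Btu/h; the reversible heat pump needs only Ẇ_hp = Q̇_H/COP = 82410 Btu/h.
Saving = 576000 − 82410 = 493600 Btu/h.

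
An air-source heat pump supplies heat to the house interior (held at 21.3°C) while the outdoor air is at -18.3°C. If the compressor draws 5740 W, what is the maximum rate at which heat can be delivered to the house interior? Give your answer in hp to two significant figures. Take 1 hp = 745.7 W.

In absolute terms T_C = 254.85 K and T_H = 294.45 K, so ΔT = 39.60 K.
COP_Carnot = T_H/ΔT = 294.45/39.60 = 7.436.
Q̇_max = COP_Carnot × Ẇ = 7.436 × 5740 W = 42680 W = 57.24 hp.

57 hp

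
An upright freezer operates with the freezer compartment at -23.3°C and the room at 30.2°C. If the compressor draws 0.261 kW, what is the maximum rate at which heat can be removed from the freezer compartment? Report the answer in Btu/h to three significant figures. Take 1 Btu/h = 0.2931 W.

In absolute terms T_C = 249.85 K and T_H = 303.35 K, so ΔT = 53.50 K.
COP_Carnot = T_C/ΔT = 249.85/53.50 = 4.670.
Q̇_max = COP_Carnot × Ẇ = 4.670 × 0.2610 kW = 1.219 kW = 4159 Btu/h.

4160 Btu/h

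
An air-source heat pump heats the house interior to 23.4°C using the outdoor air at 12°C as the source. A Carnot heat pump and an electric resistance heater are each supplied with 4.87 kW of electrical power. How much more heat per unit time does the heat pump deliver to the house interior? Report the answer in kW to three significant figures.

122 kW

In absolute terms T_C = 285.15 K and T_H = 296.55 K, so ΔT = 11.40 K.
COP_Carnot = T_H/ΔT = 296.55/11.40 = 26.01.
The heat pump delivers Q̇_H = COP × Ẇ = 126.7 kW; the resistance heater delivers Ẇ = 4.870 kW.
Extra = (COP − 1)·Ẇ = 121.8 kW.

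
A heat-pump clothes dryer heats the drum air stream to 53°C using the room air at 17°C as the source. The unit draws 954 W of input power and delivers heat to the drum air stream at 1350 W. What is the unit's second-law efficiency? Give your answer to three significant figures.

0.156

COP_actual = Q̇_H/Ẇ = 1350/954.0 = 1.415.
In absolute terms T_C = 290.15 K and T_H = 326.15 K, so ΔT = 36.00 K.
COP_Carnot = T_H/ΔT = 326.15/36.00 = 9.060.
η_II = COP_actual/COP_Carnot = 1.415/9.060 = 0.1562.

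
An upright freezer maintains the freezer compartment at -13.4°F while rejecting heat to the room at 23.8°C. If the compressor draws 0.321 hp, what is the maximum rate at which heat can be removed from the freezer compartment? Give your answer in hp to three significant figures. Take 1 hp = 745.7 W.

In absolute terms T_C = 247.93 K and T_H = 296.95 K, so ΔT = 49.02 K.
COP_Carnot = T_C/ΔT = 247.93/49.02 = 5.057.
Q̇_max = COP_Carnot × Ẇ = 5.057 × 0.3210 hp = 1.623 hp.

1.62 hp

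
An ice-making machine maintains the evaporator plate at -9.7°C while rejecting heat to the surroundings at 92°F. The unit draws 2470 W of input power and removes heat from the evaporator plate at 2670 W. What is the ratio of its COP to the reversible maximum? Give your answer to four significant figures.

COP_actual = Q̇_C/Ẇ = 2670/2470 = 1.081.
In absolute terms T_C = 263.45 K and T_H = 306.48 K, so ΔT = 43.03 K.
COP_Carnot = T_C/ΔT = 263.45/43.03 = 6.122.
η_II = COP_actual/COP_Carnot = 1.081/6.122 = 0.1766.

0.1766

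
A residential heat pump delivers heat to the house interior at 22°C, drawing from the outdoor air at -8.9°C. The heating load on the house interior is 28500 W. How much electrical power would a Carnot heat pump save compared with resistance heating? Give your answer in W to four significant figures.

In absolute terms T_C = 264.25 K and T_H = 295.15 K, so ΔT = 30.90 K.
COP_Carnot = T_H/ΔT = 295.15/30.90 = 9.552.
Resistance heating needs Ẇ_res = Q̇_H = 28500 W; the reversible heat pump needs only Ẇ_hp = Q̇_H/COP = 2984 W.
Saving = 28500 − 2984 = 25520 W.

25520 W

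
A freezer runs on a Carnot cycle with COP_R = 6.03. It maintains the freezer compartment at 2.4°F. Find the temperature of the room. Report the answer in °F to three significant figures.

79.0 °F

COP_R = T_C/(T_H − T_C) gives T_H − T_C = T_C/COP.
With T_C = 256.71 K, T_H = 256.71 × (1 + 1/6.03) = 299.28 K.
Converting, 299.28 K = 79.03°F.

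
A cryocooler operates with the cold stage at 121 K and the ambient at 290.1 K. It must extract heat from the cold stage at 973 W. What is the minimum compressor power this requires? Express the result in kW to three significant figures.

The reservoir spacing is ΔT = 290.1 − 121 = 169.1 K.
COP_Carnot = T_C/ΔT = 121.00/169.1 = 0.7156.
Ẇ_min = Q̇/COP_Carnot = 973.0/0.7156 = 1360 W = 1.360 kW.

1.36 kW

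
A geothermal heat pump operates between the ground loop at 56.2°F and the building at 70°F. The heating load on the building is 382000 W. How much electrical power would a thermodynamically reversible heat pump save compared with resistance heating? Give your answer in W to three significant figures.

372000 W

In absolute terms T_C = 286.59 K and T_H = 294.26 K, so ΔT = 7.667 K.
COP_Carnot = T_H/ΔT = 294.26/7.667 = 38.38.
Resistance heating needs Ẇ_res = Q̇_H = 382000 W; the reversible heat pump needs only Ẇ_hp = Q̇_H/COP = 9953 W.
Saving = 382000 − 9953 = 372000 W.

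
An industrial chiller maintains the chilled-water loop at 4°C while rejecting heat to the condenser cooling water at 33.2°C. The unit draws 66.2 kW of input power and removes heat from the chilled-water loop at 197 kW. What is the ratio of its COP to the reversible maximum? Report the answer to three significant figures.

COP_actual = Q̇_C/Ẇ = 197.0/66.20 = 2.976.
In absolute terms T_C = 277.15 K and T_H = 306.35 K, so ΔT = 29.20 K.
COP_Carnot = T_C/ΔT = 277.15/29.20 = 9.491.
η_II = COP_actual/COP_Carnot = 2.976/9.491 = 0.3135.

0.314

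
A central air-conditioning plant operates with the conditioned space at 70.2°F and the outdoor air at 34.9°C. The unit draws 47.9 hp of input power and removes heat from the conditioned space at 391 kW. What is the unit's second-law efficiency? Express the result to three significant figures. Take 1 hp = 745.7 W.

Converting, Q̇_C = 391.0 kW = 524.3 hp, so COP_actual = Q̇_C/Ẇ = 524.3/47.90 = 10.95.
In absolute terms T_C = 294.37 K and T_H = 308.05 K, so ΔT = 13.68 K.
COP_Carnot = T_C/ΔT = 294.37/13.68 = 21.52.
η_II = COP_actual/COP_Carnot = 10.95/21.52 = 0.5086.

0.509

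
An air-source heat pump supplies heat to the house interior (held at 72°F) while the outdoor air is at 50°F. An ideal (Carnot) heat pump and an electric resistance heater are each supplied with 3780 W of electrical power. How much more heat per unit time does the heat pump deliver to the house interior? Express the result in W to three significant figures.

In absolute terms T_C = 283.15 K and T_H = 295.37 K, so ΔT = 12.22 K.
COP_Carnot = T_H/ΔT = 295.37/12.22 = 24.17.
The heat pump delivers Q̇_H = COP × Ẇ = 91350 W; the resistance heater delivers Ẇ = 3780 W.
Extra = (COP − 1)·Ẇ = 87570 W.

87600 W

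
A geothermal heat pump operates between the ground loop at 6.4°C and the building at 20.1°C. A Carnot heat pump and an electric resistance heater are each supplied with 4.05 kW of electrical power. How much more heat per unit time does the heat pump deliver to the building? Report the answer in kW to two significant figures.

83 kW

In absolute terms T_C = 279.55 K and T_H = 293.25 K, so ΔT = 13.70 K.
COP_Carnot = T_H/ΔT = 293.25/13.70 = 21.41.
The heat pump delivers Q̇_H = COP × Ẇ = 86.69 kW; the resistance heater delivers Ẇ = 4.050 kW.
Extra = (COP − 1)·Ẇ = 82.64 kW.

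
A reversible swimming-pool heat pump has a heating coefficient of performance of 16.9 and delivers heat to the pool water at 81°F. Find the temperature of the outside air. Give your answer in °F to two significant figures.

49 °F

COP_HP = T_H/(T_H − T_C) gives T_H − T_C = T_H/COP.
With T_H = 300.37 K, T_C = 300.37 × (1 − 1/16.9) = 282.60 K.
Converting, 282.60 K = 49.01°F.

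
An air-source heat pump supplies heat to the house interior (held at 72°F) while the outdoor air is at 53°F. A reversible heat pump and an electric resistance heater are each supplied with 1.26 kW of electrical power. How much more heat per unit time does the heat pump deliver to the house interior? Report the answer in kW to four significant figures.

In absolute terms T_C = 284.82 K and T_H = 295.37 K, so ΔT = 10.56 K.
COP_Carnot = T_H/ΔT = 295.37/10.56 = 27.98.
The heat pump delivers Q̇_H = COP × Ẇ = 35.26 kW; the resistance heater delivers Ẇ = 1.260 kW.
Extra = (COP − 1)·Ẇ = 34.00 kW.

34.00 kW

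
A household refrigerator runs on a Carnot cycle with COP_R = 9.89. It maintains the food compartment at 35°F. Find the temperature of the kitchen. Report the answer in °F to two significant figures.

COP_R = T_C/(T_H − T_C) gives T_H − T_C = T_C/COP.
With T_C = 274.82 K, T_H = 274.82 × (1 + 1/9.89) = 302.60 K.
Converting, 302.60 K = 85.02°F.

85 °F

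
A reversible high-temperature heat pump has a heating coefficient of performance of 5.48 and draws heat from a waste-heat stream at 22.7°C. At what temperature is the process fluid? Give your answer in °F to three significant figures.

192 °F

COP_HP = T_H/(T_H − T_C) rearranges to T_H = COP·T_C/(COP − 1).
With T_C = 295.85 K, T_H = 5.48 × 295.85/4.480 = 361.89 K.
Converting, 361.89 K = 191.73°F.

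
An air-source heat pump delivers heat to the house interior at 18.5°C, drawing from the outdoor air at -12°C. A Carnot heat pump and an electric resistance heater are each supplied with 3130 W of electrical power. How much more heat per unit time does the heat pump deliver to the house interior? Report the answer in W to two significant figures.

In absolute terms T_C = 261.15 K and T_H = 291.65 K, so ΔT = 30.50 K.
COP_Carnot = T_H/ΔT = 291.65/30.50 = 9.562.
The heat pump delivers Q̇_H = COP × Ẇ = 29930 W; the resistance heater delivers Ẇ = 3130 W.
Extra = (COP − 1)·Ẇ = 26800 W.

27000 W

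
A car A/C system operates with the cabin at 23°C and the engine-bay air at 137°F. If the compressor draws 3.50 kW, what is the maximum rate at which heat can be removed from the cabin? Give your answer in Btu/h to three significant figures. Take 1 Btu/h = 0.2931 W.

100000 Btu/h

In absolute terms T_C = 296.15 K and T_H = 331.48 K, so ΔT = 35.33 K.
COP_Carnot = T_C/ΔT = 296.15/35.33 = 8.382.
Q̇_max = COP_Carnot × Ẇ = 8.382 × 3.500 kW = 29.34 kW = 100100 Btu/h.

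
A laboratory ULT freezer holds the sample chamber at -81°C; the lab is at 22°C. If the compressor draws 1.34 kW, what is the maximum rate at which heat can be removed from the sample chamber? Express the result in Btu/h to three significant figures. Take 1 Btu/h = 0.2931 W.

In absolute terms T_C = 192.15 K and T_H = 295.15 K, so ΔT = 103.0 K.
COP_Carnot = T_C/ΔT = 192.15/103.0 = 1.866.
Q̇_max = COP_Carnot × Ẇ = 1.866 × 1.340 kW = 2.500 kW = 8529 Btu/h.

8530 Btu/h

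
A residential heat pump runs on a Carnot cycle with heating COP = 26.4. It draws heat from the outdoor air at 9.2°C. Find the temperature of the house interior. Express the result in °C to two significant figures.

20 °C

COP_HP = T_H/(T_H − T_C) rearranges to T_H = COP·T_C/(COP − 1).
With T_C = 282.35 K, T_H = 26.4 × 282.35/25.40 = 293.47 K.
Converting, 293.47 K = 20.32°C.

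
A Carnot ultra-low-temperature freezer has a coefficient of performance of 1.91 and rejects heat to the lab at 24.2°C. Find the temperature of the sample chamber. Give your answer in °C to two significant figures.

For a Carnot refrigerator COP_R = T_C/(T_H − T_C), so T_C = COP·T_H/(1 + COP).
With T_H = 297.35 K, T_C = 1.91 × 297.35/2.910 = 195.17 K.
Converting, 195.17 K = -77.98°C.

-78 °C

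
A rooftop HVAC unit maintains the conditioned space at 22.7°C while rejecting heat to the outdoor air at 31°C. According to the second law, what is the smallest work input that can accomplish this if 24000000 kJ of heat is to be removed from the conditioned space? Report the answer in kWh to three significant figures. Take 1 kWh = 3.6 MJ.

In absolute terms T_C = 295.85 K and T_H = 304.15 K, so ΔT = 8.300 K.
The reversible limit is COP_R = T_C/ΔT = 35.64, so W_min = Q_C/COP = Q_C·ΔT/T_C.
W_min = 24000000 × 8.300/295.85 = 673300 kJ = 187.0 kWh.

187 kWh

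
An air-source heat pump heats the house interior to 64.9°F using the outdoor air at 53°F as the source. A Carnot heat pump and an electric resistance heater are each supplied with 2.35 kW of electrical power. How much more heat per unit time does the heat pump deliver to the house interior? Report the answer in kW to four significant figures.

101.2 kW

In absolute terms T_C = 284.82 K and T_H = 291.43 K, so ΔT = 6.611 K.
COP_Carnot = T_H/ΔT = 291.43/6.611 = 44.08.
The heat pump delivers Q̇_H = COP × Ẇ = 103.6 kW; the resistance heater delivers Ẇ = 2.350 kW.
Extra = (COP − 1)·Ẇ = 101.2 kW.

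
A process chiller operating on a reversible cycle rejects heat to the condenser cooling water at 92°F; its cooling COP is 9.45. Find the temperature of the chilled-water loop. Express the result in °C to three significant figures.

4.00 °C

For a Carnot refrigerator COP_R = T_C/(T_H − T_C), so T_C = COP·T_H/(1 + COP).
With T_H = 306.48 K, T_C = 9.45 × 306.48/10.45 = 277.15 K.
Converting, 277.15 K = 4.00°C.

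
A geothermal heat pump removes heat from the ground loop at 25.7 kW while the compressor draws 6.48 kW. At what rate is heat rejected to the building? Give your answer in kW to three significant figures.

32.2 kW

For a cyclic device the first law requires Q̇_H = Q̇_C + Ẇ.
Q̇_H = Q̇_C + Ẇ = 32.18 kW.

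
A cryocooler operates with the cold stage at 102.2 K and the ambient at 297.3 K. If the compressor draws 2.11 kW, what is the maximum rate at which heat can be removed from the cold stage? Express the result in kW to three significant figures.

1.11 kW

The reservoir spacing is ΔT = 297.3 − 102.2 = 195.1 K.
COP_Carnot = T_C/ΔT = 102.20/195.1 = 0.5238.
Q̇_max = COP_Carnot × Ẇ = 0.5238 × 2.110 kW = 1.105 kW.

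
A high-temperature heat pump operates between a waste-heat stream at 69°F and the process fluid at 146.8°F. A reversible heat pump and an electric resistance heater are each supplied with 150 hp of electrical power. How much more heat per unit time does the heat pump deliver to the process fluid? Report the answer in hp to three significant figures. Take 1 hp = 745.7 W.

1020 hp

In absolute terms T_C = 293.71 K and T_H = 336.93 K, so ΔT = 43.22 K.
COP_Carnot = T_H/ΔT = 336.93/43.22 = 7.795.
The heat pump delivers Q̇_H = COP × Ẇ = 1169 hp; the resistance heater delivers Ẇ = 150.0 hp.
Extra = (COP − 1)·Ẇ = 1019 hp.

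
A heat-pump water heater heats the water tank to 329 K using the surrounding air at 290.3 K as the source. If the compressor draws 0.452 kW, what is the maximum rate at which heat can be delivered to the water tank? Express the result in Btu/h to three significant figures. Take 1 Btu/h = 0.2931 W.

The reservoir spacing is ΔT = 329 − 290.3 = 38.70 K.
COP_Carnot = T_H/ΔT = 329.00/38.70 = 8.501.
Q̇_max = COP_Carnot × Ẇ = 8.501 × 0.4520 kW = 3.843 kW = 13110 Btu/h.

13100 Btu/h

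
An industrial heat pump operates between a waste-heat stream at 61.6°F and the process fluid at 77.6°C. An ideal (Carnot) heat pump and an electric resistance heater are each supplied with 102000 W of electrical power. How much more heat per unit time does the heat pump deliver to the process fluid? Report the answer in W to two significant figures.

480000 W

In absolute terms T_C = 289.59 K and T_H = 350.75 K, so ΔT = 61.16 K.
COP_Carnot = T_H/ΔT = 350.75/61.16 = 5.735.
The heat pump delivers Q̇_H = COP × Ẇ = 585000 W; the resistance heater delivers Ẇ = 102000 W.
Extra = (COP − 1)·Ẇ = 483000 W.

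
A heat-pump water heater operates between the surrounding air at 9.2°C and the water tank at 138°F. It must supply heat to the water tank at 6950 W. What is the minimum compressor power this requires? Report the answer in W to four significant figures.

1040 W

In absolute terms T_C = 282.35 K and T_H = 332.04 K, so ΔT = 49.69 K.
COP_Carnot = T_H/ΔT = 332.04/49.69 = 6.682.
Ẇ_min = Q̇/COP_Carnot = 6950/6.682 = 1040 W.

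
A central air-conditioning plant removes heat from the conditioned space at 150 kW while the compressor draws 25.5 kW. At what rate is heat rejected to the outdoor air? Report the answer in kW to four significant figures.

175.5 kW

For a cyclic device the first law requires Q̇_H = Q̇_C + Ẇ.
Q̇_H = Q̇_C + Ẇ = 175.5 kW.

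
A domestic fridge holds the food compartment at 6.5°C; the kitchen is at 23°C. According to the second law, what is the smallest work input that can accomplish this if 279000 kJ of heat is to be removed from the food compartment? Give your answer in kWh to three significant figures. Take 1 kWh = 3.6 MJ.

4.57 kWh

In absolute terms T_C = 279.65 K and T_H = 296.15 K, so ΔT = 16.50 K.
The reversible limit is COP_R = T_C/ΔT = 16.95, so W_min = Q_C/COP = Q_C·ΔT/T_C.
W_min = 279000 × 16.50/279.65 = 16460 kJ = 4.573 kWh.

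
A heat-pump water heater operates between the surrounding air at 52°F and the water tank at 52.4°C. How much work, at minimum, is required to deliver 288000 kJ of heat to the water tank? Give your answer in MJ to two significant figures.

37 MJ

In absolute terms T_C = 284.26 K and T_H = 325.55 K, so ΔT = 41.29 K.
The reversible limit is COP_HP = T_H/ΔT = 7.885, so W_min = Q_H/COP = Q_H·ΔT/T_H.
W_min = 288000 × 41.29/325.55 = 36530 kJ = 36.53 MJ.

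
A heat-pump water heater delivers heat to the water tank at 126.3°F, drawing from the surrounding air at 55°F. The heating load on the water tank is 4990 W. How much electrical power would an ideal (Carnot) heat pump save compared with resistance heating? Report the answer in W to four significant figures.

In absolute terms T_C = 285.93 K and T_H = 325.54 K, so ΔT = 39.61 K.
COP_Carnot = T_H/ΔT = 325.54/39.61 = 8.218.
Resistance heating needs Ẇ_res = Q̇_H = 4990 W; the reversible heat pump needs only Ẇ_hp = Q̇_H/COP = 607.2 W.
Saving = 4990 − 607.2 = 4383 W.

4383 W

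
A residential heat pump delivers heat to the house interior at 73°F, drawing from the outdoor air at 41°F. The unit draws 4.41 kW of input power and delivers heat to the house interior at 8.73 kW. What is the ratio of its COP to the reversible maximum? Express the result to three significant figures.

0.119

COP_actual = Q̇_H/Ẇ = 8.730/4.410 = 1.980.
In absolute terms T_C = 278.15 K and T_H = 295.93 K, so ΔT = 17.78 K.
COP_Carnot = T_H/ΔT = 295.93/17.78 = 16.65.
η_II = COP_actual/COP_Carnot = 1.980/16.65 = 0.1189.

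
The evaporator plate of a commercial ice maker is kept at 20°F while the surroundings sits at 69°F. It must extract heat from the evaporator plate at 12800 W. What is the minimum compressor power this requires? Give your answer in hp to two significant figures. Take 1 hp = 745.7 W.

1.8 hp

In absolute terms T_C = 266.48 K and T_H = 293.71 K, so ΔT = 27.22 K.
COP_Carnot = T_C/ΔT = 266.48/27.22 = 9.789.
Ẇ_min = Q̇/COP_Carnot = 12800/9.789 = 1308 W = 1.753 hp.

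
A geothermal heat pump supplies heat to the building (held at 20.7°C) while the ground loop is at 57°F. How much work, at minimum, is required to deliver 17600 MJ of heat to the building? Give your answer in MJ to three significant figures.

408 MJ

In absolute terms T_C = 287.04 K and T_H = 293.85 K, so ΔT = 6.811 K.
The reversible limit is COP_HP = T_H/ΔT = 43.14, so W_min = Q_H/COP = Q_H·ΔT/T_H.
W_min = 17600 × 6.811/293.85 = 407.9 MJ.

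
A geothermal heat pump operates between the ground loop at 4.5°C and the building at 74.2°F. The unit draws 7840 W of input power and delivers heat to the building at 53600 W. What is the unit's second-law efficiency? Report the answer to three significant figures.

COP_actual = Q̇_H/Ẇ = 53600/7840 = 6.837.
In absolute terms T_C = 277.65 K and T_H = 296.59 K, so ΔT = 18.94 K.
COP_Carnot = T_H/ΔT = 296.59/18.94 = 15.66.
η_II = COP_actual/COP_Carnot = 6.837/15.66 = 0.4367.

0.437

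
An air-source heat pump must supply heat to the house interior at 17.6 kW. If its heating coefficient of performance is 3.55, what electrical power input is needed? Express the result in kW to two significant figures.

Ẇ = Q̇_H/COP_HP = 17.60/3.55 = 4.958 kW.

5.0 kW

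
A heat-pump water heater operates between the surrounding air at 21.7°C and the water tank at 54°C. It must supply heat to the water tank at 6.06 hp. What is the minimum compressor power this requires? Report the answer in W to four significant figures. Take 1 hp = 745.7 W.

In absolute terms T_C = 294.85 K and T_H = 327.15 K, so ΔT = 32.30 K.
COP_Carnot = T_H/ΔT = 327.15/32.30 = 10.13.
Ẇ_min = Q̇/COP_Carnot = 6.060/10.13 = 0.5983 hp = 446.2 W.

446.2 W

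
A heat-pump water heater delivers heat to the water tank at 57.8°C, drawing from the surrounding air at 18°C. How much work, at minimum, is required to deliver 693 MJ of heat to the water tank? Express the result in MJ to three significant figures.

In absolute terms T_C = 291.15 K and T_H = 330.95 K, so ΔT = 39.80 K.
The reversible limit is COP_HP = T_H/ΔT = 8.315, so W_min = Q_H/COP = Q_H·ΔT/T_H.
W_min = 693.0 × 39.80/330.95 = 83.34 MJ.

83.3 MJ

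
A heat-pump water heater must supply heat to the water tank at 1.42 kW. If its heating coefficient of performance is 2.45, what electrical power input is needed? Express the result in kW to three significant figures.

Ẇ = Q̇_H/COP_HP = 1.420/2.45 = 0.5796 kW.

0.580 kW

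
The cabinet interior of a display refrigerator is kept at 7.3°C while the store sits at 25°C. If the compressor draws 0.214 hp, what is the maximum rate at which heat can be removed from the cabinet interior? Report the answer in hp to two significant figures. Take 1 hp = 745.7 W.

3.4 hp

In absolute terms T_C = 280.45 K and T_H = 298.15 K, so ΔT = 17.70 K.
COP_Carnot = T_C/ΔT = 280.45/17.70 = 15.84.
Q̇_max = COP_Carnot × Ẇ = 15.84 × 0.2140 hp = 3.391 hp.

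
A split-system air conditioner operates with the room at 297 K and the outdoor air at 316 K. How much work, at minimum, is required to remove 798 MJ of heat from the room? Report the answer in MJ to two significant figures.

The reservoir spacing is ΔT = 316 − 297 = 19.00 K.
The reversible limit is COP_R = T_C/ΔT = 15.63, so W_min = Q_C/COP = Q_C·ΔT/T_C.
W_min = 798.0 × 19.00/297.00 = 51.05 MJ.

51 MJ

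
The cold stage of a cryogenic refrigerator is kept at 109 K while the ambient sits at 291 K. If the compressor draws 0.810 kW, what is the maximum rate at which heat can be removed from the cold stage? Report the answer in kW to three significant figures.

The reservoir spacing is ΔT = 291 − 109 = 182.0 K.
COP_Carnot = T_C/ΔT = 109.00/182.0 = 0.5989.
Q̇_max = COP_Carnot × Ẇ = 0.5989 × 0.8100 kW = 0.4851 kW.

0.485 kW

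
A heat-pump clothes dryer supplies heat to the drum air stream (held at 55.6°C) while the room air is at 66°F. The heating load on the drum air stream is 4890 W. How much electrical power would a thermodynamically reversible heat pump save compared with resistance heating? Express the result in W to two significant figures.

In absolute terms T_C = 292.04 K and T_H = 328.75 K, so ΔT = 36.71 K.
COP_Carnot = T_H/ΔT = 328.75/36.71 = 8.955.
Resistance heating needs Ẇ_res = Q̇_H = 4890 W; the reversible heat pump needs only Ẇ_hp = Q̇_H/COP = 546.1 W.
Saving = 4890 − 546.1 = 4344 W.

4300 W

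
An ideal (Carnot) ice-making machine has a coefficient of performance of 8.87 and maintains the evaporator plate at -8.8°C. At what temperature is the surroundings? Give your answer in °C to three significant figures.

21.0 °C

COP_R = T_C/(T_H − T_C) gives T_H − T_C = T_C/COP.
With T_C = 264.35 K, T_H = 264.35 × (1 + 1/8.87) = 294.15 K.
Converting, 294.15 K = 21.00°C.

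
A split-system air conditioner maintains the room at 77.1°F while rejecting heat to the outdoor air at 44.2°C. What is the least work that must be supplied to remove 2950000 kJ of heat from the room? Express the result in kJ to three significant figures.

In absolute terms T_C = 298.21 K and T_H = 317.35 K, so ΔT = 19.14 K.
The reversible limit is COP_R = T_C/ΔT = 15.58, so W_min = Q_C/COP = Q_C·ΔT/T_C.
W_min = 2950000 × 19.14/298.21 = 189400 kJ.

189000 kJ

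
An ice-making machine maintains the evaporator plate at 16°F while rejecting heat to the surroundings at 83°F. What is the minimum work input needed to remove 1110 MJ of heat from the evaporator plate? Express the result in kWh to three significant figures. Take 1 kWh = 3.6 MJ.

In absolute terms T_C = 264.26 K and T_H = 301.48 K, so ΔT = 37.22 K.
The reversible limit is COP_R = T_C/ΔT = 7.100, so W_min = Q_C/COP = Q_C·ΔT/T_C.
W_min = 1110 × 37.22/264.26 = 156.3 MJ = 43.43 kWh.

43.4 kWh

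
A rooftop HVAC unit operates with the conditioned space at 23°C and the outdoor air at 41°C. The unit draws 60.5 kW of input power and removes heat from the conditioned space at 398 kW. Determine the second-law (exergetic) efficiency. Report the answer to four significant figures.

0.3998

COP_actual = Q̇_C/Ẇ = 398.0/60.50 = 6.579.
In absolute terms T_C = 296.15 K and T_H = 314.15 K, so ΔT = 18.00 K.
COP_Carnot = T_C/ΔT = 296.15/18.00 = 16.45.
η_II = COP_actual/COP_Carnot = 6.579/16.45 = 0.3998.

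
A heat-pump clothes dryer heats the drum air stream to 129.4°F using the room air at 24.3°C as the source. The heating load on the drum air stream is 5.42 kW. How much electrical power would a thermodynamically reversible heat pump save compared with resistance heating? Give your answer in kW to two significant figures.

4.9 kW

In absolute terms T_C = 297.45 K and T_H = 327.26 K, so ΔT = 29.81 K.
COP_Carnot = T_H/ΔT = 327.26/29.81 = 10.98.
Resistance heating needs Ẇ_res = Q̇_H = 5.420 kW; the reversible heat pump needs only Ẇ_hp = Q̇_H/COP = 0.4937 kW.
Saving = 5.420 − 0.4937 = 4.926 kW.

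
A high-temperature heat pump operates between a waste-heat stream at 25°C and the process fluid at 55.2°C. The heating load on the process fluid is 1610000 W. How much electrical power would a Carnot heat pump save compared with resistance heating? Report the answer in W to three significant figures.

1460000 W

In absolute terms T_C = 298.15 K and T_H = 328.35 K, so ΔT = 30.20 K.
COP_Carnot = T_H/ΔT = 328.35/30.20 = 10.87.
Resistance heating needs Ẇ_res = Q̇_H = 1610000 W; the reversible heat pump needs only Ẇ_hp = Q̇_H/COP = 148100 W.
Saving = 1610000 − 148100 = 1462000 W.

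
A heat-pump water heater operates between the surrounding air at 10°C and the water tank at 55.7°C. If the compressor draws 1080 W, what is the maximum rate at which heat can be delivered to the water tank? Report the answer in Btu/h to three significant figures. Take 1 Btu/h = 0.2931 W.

26500 Btu/h

In absolute terms T_C = 283.15 K and T_H = 328.85 K, so ΔT = 45.70 K.
COP_Carnot = T_H/ΔT = 328.85/45.70 = 7.196.
Q̇_max = COP_Carnot × Ẇ = 7.196 × 1080 W = 7772 W = 26510 Btu/h.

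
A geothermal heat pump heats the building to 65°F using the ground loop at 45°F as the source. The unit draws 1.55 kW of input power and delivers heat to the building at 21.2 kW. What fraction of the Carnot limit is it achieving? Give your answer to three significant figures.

COP_actual = Q̇_H/Ẇ = 21.20/1.550 = 13.68.
In absolute terms T_C = 280.37 K and T_H = 291.48 K, so ΔT = 11.11 K.
COP_Carnot = T_H/ΔT = 291.48/11.11 = 26.23.
η_II = COP_actual/COP_Carnot = 13.68/26.23 = 0.5214.

0.521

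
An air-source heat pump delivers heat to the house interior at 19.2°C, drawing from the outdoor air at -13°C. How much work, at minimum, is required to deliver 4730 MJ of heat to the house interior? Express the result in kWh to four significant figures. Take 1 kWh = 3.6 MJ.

In absolute terms T_C = 260.15 K and T_H = 292.35 K, so ΔT = 32.20 K.
The reversible limit is COP_HP = T_H/ΔT = 9.079, so W_min = Q_H/COP = Q_H·ΔT/T_H.
W_min = 4730 × 32.20/292.35 = 521.0 MJ = 144.7 kWh.

144.7 kWh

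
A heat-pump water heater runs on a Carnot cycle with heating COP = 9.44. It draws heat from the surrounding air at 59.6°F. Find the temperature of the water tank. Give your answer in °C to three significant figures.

49.5 °C

COP_HP = T_H/(T_H − T_C) rearranges to T_H = COP·T_C/(COP − 1).
With T_C = 288.48 K, T_H = 9.44 × 288.48/8.440 = 322.66 K.
Converting, 322.66 K = 49.51°C.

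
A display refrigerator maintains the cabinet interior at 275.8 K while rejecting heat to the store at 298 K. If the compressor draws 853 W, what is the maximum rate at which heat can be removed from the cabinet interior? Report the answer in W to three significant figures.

The reservoir spacing is ΔT = 298 − 275.8 = 22.20 K.
COP_Carnot = T_C/ΔT = 275.80/22.20 = 12.42.
Q̇_max = COP_Carnot × Ẇ = 12.42 × 853.0 W = 10600 W.

10600 W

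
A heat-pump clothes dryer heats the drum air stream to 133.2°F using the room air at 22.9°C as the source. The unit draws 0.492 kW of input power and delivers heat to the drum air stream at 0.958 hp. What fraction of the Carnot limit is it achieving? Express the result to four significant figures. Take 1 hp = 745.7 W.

Converting, Q̇_H = 0.9580 hp = 0.7144 kW, so COP_actual = Q̇_H/Ẇ = 0.7144/0.4920 = 1.452.
In absolute terms T_C = 296.05 K and T_H = 329.37 K, so ΔT = 33.32 K.
COP_Carnot = T_H/ΔT = 329.37/33.32 = 9.884.
η_II = COP_actual/COP_Carnot = 1.452/9.884 = 0.1469.

0.1469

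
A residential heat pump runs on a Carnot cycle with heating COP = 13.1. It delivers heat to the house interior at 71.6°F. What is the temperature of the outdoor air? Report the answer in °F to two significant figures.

31 °F

COP_HP = T_H/(T_H − T_C) gives T_H − T_C = T_H/COP.
With T_H = 295.15 K, T_C = 295.15 × (1 − 1/13.1) = 272.62 K.
Converting, 272.62 K = 31.05°F.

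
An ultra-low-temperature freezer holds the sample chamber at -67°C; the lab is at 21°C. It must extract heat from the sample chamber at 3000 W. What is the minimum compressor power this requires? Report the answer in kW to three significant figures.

1.28 kW

In absolute terms T_C = 206.15 K and T_H = 294.15 K, so ΔT = 88.00 K.
COP_Carnot = T_C/ΔT = 206.15/88.00 = 2.343.
Ẇ_min = Q̇/COP_Carnot = 3000/2.343 = 1281 W = 1.281 kW.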